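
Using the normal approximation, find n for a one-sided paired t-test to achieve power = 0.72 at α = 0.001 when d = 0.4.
n = 85 pairs

Sample size formula (paired t-test, normal approximation):
n = ((z_α + z_β) / d)²

z_α = 3.090 (for α = 0.001, one-sided)
z_β = 0.583 (for power = 0.72)
d = 0.4

n = ((3.090 + 0.583) / 0.4)²
n = (9.183)²
n ≈ 84.33
Round up to the next whole number: n = 85 pairs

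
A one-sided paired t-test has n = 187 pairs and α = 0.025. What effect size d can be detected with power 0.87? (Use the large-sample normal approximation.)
d ≈ 0.23

Minimum detectable effect (paired t-test, normal approximation):
d = (z_α + z_β) / √n
d = (1.960 + 1.126) / √187
d = 3.086 / 13.675
d ≈ 0.23

By Cohen's convention (0.2 small / 0.5 medium / 0.8 large): small effect.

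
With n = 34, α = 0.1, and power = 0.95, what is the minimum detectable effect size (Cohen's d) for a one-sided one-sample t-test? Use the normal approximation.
d ≈ 0.50

Minimum detectable effect (one-sample t-test, normal approximation):
d = (z_α + z_β) / √n
d = (1.282 + 1.645) / √34
d = 2.926 / 5.831
d ≈ 0.50

By Cohen's convention (0.2 small / 0.5 medium / 0.8 large): medium effect.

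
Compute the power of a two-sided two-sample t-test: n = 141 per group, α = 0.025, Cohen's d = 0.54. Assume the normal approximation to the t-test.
Power ≈ 0.99

Power calculation (two-sample t-test, normal approximation):
z_β = d · √(n/2) - z_{α/2}
z_β = 0.54 · √(141/2) - 2.241
z_β = 0.54 · 8.396 - 2.241
z_β = 2.293

Power = Φ(z_β) = Φ(2.293) ≈ 0.989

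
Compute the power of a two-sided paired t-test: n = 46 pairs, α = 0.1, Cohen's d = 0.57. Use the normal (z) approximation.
Power ≈ 0.99

Power calculation (paired t-test, normal approximation):
z_β = d · √n - z_{α/2}
z_β = 0.57 · √46 - 1.645
z_β = 0.57 · 6.782 - 1.645
z_β = 2.221

Power = Φ(z_β) = Φ(2.221) ≈ 0.987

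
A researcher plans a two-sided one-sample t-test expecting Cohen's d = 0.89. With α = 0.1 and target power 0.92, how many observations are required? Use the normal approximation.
n = 12

Sample size formula (one-sample t-test, normal approximation):
n = ((z_{α/2} + z_β) / d)²

z_{α/2} = 1.645 (for α = 0.1, two-sided)
z_β = 1.405 (for power = 0.92)
d = 0.89

n = ((1.645 + 1.405) / 0.89)²
n = (3.427)²
n ≈ 11.74
Round up to the next whole number: n = 12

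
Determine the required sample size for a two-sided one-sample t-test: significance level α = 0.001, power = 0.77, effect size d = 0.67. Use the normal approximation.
n = 37

Sample size formula (one-sample t-test, normal approximation):
n = ((z_{α/2} + z_β) / d)²

z_{α/2} = 3.291 (for α = 0.001, two-sided)
z_β = 0.739 (for power = 0.77)
d = 0.67

n = ((3.291 + 0.739) / 0.67)²
n = (6.015)²
n ≈ 36.18
Round up to the next whole number: n = 37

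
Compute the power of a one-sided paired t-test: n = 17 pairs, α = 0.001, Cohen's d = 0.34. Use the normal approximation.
Power ≈ 0.05

Power calculation (paired t-test, normal approximation):
z_β = d · √n - z_α
z_β = 0.34 · √17 - 3.090
z_β = 0.34 · 4.123 - 3.090
z_β = -1.688

Power = Φ(z_β) = Φ(-1.688) ≈ 0.046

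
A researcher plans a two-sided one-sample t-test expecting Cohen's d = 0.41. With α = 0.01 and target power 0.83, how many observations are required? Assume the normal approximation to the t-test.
n = 75

Sample size formula (one-sample t-test, normal approximation):
n = ((z_{α/2} + z_β) / d)²

z_{α/2} = 2.576 (for α = 0.01, two-sided)
z_β = 0.954 (for power = 0.83)
d = 0.41

n = ((2.576 + 0.954) / 0.41)²
n = (8.610)²
n ≈ 74.13
Round up to the next whole number: n = 75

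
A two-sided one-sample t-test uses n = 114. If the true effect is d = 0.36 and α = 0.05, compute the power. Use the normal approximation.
Power ≈ 0.97

Power calculation (one-sample t-test, normal approximation):
z_β = d · √n - z_{α/2}
z_β = 0.36 · √114 - 1.960
z_β = 0.36 · 10.677 - 1.960
z_β = 1.884

Power = Φ(z_β) = Φ(1.884) ≈ 0.970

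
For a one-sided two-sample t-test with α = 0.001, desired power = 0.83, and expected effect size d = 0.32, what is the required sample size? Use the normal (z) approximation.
n = 320 per group

Sample size formula (two-sample t-test, normal approximation):
n = 2 · ((z_α + z_β) / d)²

z_α = 3.090 (for α = 0.001, one-sided)
z_β = 0.954 (for power = 0.83)
d = 0.32

n = 2 · ((3.090 + 0.954) / 0.32)²
n = 2 · (12.638)²
n ≈ 319.44
Round up to the next whole number: n = 320 per group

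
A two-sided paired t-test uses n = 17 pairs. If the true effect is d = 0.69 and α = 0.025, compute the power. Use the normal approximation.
Power ≈ 0.73

Power calculation (paired t-test, normal approximation):
z_β = d · √n - z_{α/2}
z_β = 0.69 · √17 - 2.241
z_β = 0.69 · 4.123 - 2.241
z_β = 0.604

Power = Φ(z_β) = Φ(0.604) ≈ 0.727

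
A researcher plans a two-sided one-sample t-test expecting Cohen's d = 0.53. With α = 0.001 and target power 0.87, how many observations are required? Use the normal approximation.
n = 70

Sample size formula (one-sample t-test, normal approximation):
n = ((z_{α/2} + z_β) / d)²

z_{α/2} = 3.291 (for α = 0.001, two-sided)
z_β = 1.126 (for power = 0.87)
d = 0.53

n = ((3.291 + 1.126) / 0.53)²
n = (8.334)²
n ≈ 69.46
Round up to the next whole number: n = 70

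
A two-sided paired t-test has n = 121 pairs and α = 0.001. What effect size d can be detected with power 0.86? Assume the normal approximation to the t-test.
d ≈ 0.40

Minimum detectable effect (paired t-test, normal approximation):
d = (z_{α/2} + z_β) / √n
d = (3.291 + 1.080) / √121
d = 4.371 / 11.000
d ≈ 0.40

By Cohen's convention (0.2 small / 0.5 medium / 0.8 large): small effect.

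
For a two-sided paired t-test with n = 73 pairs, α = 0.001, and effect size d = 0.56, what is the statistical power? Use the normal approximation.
Power ≈ 0.93

Power calculation (paired t-test, normal approximation):
z_β = d · √n - z_{α/2}
z_β = 0.56 · √73 - 3.291
z_β = 0.56 · 8.544 - 3.291
z_β = 1.494

Power = Φ(z_β) = Φ(1.494) ≈ 0.932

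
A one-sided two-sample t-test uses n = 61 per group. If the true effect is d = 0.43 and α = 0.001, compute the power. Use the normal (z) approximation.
Power ≈ 0.24

Power calculation (two-sample t-test, normal approximation):
z_β = d · √(n/2) - z_α
z_β = 0.43 · √(61/2) - 3.090
z_β = 0.43 · 5.523 - 3.090
z_β = -0.715

Power = Φ(z_β) = Φ(-0.715) ≈ 0.237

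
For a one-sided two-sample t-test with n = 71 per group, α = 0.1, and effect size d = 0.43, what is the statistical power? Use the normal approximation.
Power ≈ 0.90

Power calculation (two-sample t-test, normal approximation):
z_β = d · √(n/2) - z_α
z_β = 0.43 · √(71/2) - 1.282
z_β = 0.43 · 5.958 - 1.282
z_β = 1.280

Power = Φ(z_β) = Φ(1.280) ≈ 0.900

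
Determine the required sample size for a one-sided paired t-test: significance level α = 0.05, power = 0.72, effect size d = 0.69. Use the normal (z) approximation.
n = 11 pairs

Sample size formula (paired t-test, normal approximation):
n = ((z_α + z_β) / d)²

z_α = 1.645 (for α = 0.05, one-sided)
z_β = 0.583 (for power = 0.72)
d = 0.69

n = ((1.645 + 0.583) / 0.69)²
n = (3.229)²
n ≈ 10.43
Round up to the next whole number: n = 11 pairs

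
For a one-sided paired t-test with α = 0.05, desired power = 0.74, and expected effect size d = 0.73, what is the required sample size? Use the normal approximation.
n = 10 pairs

Sample size formula (paired t-test, normal approximation):
n = ((z_α + z_β) / d)²

z_α = 1.645 (for α = 0.05, one-sided)
z_β = 0.643 (for power = 0.74)
d = 0.73

n = ((1.645 + 0.643) / 0.73)²
n = (3.134)²
n ≈ 9.82
Round up to the next whole number: n = 10 pairs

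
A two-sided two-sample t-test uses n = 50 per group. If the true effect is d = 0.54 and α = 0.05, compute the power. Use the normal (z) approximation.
Power ≈ 0.77

Power calculation (two-sample t-test, normal approximation):
z_β = d · √(n/2) - z_{α/2}
z_β = 0.54 · √(50/2) - 1.960
z_β = 0.54 · 5.000 - 1.960
z_β = 0.740

Power = Φ(z_β) = Φ(0.740) ≈ 0.770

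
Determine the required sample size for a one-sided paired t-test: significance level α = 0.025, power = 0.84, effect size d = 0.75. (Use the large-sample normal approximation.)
n = 16 pairs

Sample size formula (paired t-test, normal approximation):
n = ((z_α + z_β) / d)²

z_α = 1.960 (for α = 0.025, one-sided)
z_β = 0.994 (for power = 0.84)
d = 0.75

n = ((1.960 + 0.994) / 0.75)²
n = (3.939)²
n ≈ 15.52
Round up to the next whole number: n = 16 pairs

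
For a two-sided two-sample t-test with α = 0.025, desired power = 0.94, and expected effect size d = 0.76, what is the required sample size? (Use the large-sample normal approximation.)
n = 50 per group

Sample size formula (two-sample t-test, normal approximation):
n = 2 · ((z_{α/2} + z_β) / d)²

z_{α/2} = 2.241 (for α = 0.025, two-sided)
z_β = 1.555 (for power = 0.94)
d = 0.76

n = 2 · ((2.241 + 1.555) / 0.76)²
n = 2 · (4.995)²
n ≈ 49.90
Round up to the next whole number: n = 50 per group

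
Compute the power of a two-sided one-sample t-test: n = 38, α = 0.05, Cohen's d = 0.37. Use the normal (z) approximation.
Power ≈ 0.63

Power calculation (one-sample t-test, normal approximation):
z_β = d · √n - z_{α/2}
z_β = 0.37 · √38 - 1.960
z_β = 0.37 · 6.164 - 1.960
z_β = 0.321

Power = Φ(z_β) = Φ(0.321) ≈ 0.626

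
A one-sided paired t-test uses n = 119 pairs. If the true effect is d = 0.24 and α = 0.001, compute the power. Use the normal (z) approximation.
Power ≈ 0.32

Power calculation (paired t-test, normal approximation):
z_β = d · √n - z_α
z_β = 0.24 · √119 - 3.090
z_β = 0.24 · 10.909 - 3.090
z_β = -0.472

Power = Φ(z_β) = Φ(-0.472) ≈ 0.318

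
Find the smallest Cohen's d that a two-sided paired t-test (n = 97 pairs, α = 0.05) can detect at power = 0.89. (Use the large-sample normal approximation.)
d ≈ 0.32

Minimum detectable effect (paired t-test, normal approximation):
d = (z_{α/2} + z_β) / √n
d = (1.960 + 1.227) / √97
d = 3.186 / 9.849
d ≈ 0.32

By Cohen's convention (0.2 small / 0.5 medium / 0.8 large): small effect.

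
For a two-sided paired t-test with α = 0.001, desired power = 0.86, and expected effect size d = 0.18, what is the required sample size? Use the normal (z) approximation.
n = 590 pairs

Sample size formula (paired t-test, normal approximation):
n = ((z_{α/2} + z_β) / d)²

z_{α/2} = 3.291 (for α = 0.001, two-sided)
z_β = 1.080 (for power = 0.86)
d = 0.18

n = ((3.291 + 1.080) / 0.18)²
n = (24.283)²
n ≈ 589.66
Round up to the next whole number: n = 590 pairs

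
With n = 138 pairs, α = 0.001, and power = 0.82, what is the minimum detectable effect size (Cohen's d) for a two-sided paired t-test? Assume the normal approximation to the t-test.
d ≈ 0.36

Minimum detectable effect (paired t-test, normal approximation):
d = (z_{α/2} + z_β) / √n
d = (3.291 + 0.915) / √138
d = 4.206 / 11.747
d ≈ 0.36

By Cohen's convention (0.2 small / 0.5 medium / 0.8 large): small effect.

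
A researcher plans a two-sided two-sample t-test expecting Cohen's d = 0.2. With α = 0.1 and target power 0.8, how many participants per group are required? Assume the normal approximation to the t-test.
n = 310 per group

Sample size formula (two-sample t-test, normal approximation):
n = 2 · ((z_{α/2} + z_β) / d)²

z_{α/2} = 1.645 (for α = 0.1, two-sided)
z_β = 0.842 (for power = 0.8)
d = 0.2

n = 2 · ((1.645 + 0.842) / 0.2)²
n = 2 · (12.435)²
n ≈ 309.26
Round up to the next whole number: n = 310 per group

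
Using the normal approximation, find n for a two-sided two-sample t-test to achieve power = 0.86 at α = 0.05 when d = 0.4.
n = 116 per group

Sample size formula (two-sample t-test, normal approximation):
n = 2 · ((z_{α/2} + z_β) / d)²

z_{α/2} = 1.960 (for α = 0.05, two-sided)
z_β = 1.080 (for power = 0.86)
d = 0.4

n = 2 · ((1.960 + 1.080) / 0.4)²
n = 2 · (7.600)²
n ≈ 115.52
Round up to the next whole number: n = 116 per group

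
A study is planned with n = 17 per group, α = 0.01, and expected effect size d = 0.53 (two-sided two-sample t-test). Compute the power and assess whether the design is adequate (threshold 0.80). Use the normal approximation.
Power ≈ 0.15; the study is underpowered (power < 0.80)

Power calculation (two-sample t-test, normal approximation):
z_β = d · √(n/2) - z_{α/2}
z_β = 0.53 · √(17/2) - 2.576
z_β = 0.53 · 2.915 - 2.576
z_β = -1.031

Power = Φ(z_β) = Φ(-1.031) ≈ 0.151

Effect size d = 0.53 is medium by Cohen's convention (0.2/0.5/0.8).

Threshold: power ≥ 0.80 is conventionally adequate.
Power ≈ 0.15 → the study is underpowered (power < 0.80).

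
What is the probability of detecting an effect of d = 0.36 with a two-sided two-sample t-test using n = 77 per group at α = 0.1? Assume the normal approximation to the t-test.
Power ≈ 0.72

Power calculation (two-sample t-test, normal approximation):
z_β = d · √(n/2) - z_{α/2}
z_β = 0.36 · √(77/2) - 1.645
z_β = 0.36 · 6.205 - 1.645
z_β = 0.589

Power = Φ(z_β) = Φ(0.589) ≈ 0.722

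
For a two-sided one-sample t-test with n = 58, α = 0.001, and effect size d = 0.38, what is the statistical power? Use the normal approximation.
Power ≈ 0.35

Power calculation (one-sample t-test, normal approximation):
z_β = d · √n - z_{α/2}
z_β = 0.38 · √58 - 3.291
z_β = 0.38 · 7.616 - 3.291
z_β = -0.397

Power = Φ(z_β) = Φ(-0.397) ≈ 0.346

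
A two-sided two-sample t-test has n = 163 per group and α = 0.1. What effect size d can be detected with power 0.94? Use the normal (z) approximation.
d ≈ 0.35

Minimum detectable effect (two-sample t-test, normal approximation):
d = (z_{α/2} + z_β) / √(n/2)
d = (1.645 + 1.555) / √(163/2)
d = 3.200 / 9.028
d ≈ 0.35

By Cohen's convention (0.2 small / 0.5 medium / 0.8 large): small effect.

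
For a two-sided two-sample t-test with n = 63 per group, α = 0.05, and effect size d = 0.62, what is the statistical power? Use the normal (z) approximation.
Power ≈ 0.94

Power calculation (two-sample t-test, normal approximation):
z_β = d · √(n/2) - z_{α/2}
z_β = 0.62 · √(63/2) - 1.960
z_β = 0.62 · 5.612 - 1.960
z_β = 1.520

Power = Φ(z_β) = Φ(1.520) ≈ 0.936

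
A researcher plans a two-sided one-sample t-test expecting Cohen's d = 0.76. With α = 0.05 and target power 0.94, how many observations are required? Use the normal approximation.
n = 22

Sample size formula (one-sample t-test, normal approximation):
n = ((z_{α/2} + z_β) / d)²

z_{α/2} = 1.960 (for α = 0.05, two-sided)
z_β = 1.555 (for power = 0.94)
d = 0.76

n = ((1.960 + 1.555) / 0.76)²
n = (4.625)²
n ≈ 21.39
Round up to the next whole number: n = 22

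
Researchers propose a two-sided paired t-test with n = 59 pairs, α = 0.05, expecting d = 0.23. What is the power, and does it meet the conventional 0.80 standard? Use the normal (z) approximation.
Power ≈ 0.42; the study is underpowered (power < 0.80)

Power calculation (paired t-test, normal approximation):
z_β = d · √n - z_{α/2}
z_β = 0.23 · √59 - 1.960
z_β = 0.23 · 7.681 - 1.960
z_β = -0.193

Power = Φ(z_β) = Φ(-0.193) ≈ 0.423

Effect size d = 0.23 is small by Cohen's convention (0.2/0.5/0.8).

Threshold: power ≥ 0.80 is conventionally adequate.
Power ≈ 0.42 → the study is underpowered (power < 0.80).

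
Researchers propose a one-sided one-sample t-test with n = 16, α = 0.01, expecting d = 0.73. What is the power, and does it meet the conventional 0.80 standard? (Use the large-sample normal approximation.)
Power ≈ 0.72; the study is underpowered (power < 0.80)

Power calculation (one-sample t-test, normal approximation):
z_β = d · √n - z_α
z_β = 0.73 · √16 - 2.326
z_β = 0.73 · 4.000 - 2.326
z_β = 0.594

Power = Φ(z_β) = Φ(0.594) ≈ 0.724

Effect size d = 0.73 is medium by Cohen's convention (0.2/0.5/0.8).

Threshold: power ≥ 0.80 is conventionally adequate.
Power ≈ 0.72 → the study is underpowered (power < 0.80).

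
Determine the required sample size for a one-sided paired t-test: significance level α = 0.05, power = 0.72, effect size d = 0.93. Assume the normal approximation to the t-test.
n = 6 pairs

Sample size formula (paired t-test, normal approximation):
n = ((z_α + z_β) / d)²

z_α = 1.645 (for α = 0.05, one-sided)
z_β = 0.583 (for power = 0.72)
d = 0.93

n = ((1.645 + 0.583) / 0.93)²
n = (2.396)²
n ≈ 5.74
Round up to the next whole number: n = 6 pairs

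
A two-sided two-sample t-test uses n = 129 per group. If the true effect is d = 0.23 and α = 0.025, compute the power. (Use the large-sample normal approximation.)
Power ≈ 0.35

Power calculation (two-sample t-test, normal approximation):
z_β = d · √(n/2) - z_{α/2}
z_β = 0.23 · √(129/2) - 2.241
z_β = 0.23 · 8.031 - 2.241
z_β = -0.394

Power = Φ(z_β) = Φ(-0.394) ≈ 0.347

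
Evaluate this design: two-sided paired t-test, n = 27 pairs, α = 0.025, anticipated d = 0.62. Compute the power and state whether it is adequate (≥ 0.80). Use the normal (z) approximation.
Power ≈ 0.84; the study is adequately powered (power ≥ 0.80)

Power calculation (paired t-test, normal approximation):
z_β = d · √n - z_{α/2}
z_β = 0.62 · √27 - 2.241
z_β = 0.62 · 5.196 - 2.241
z_β = 0.980

Power = Φ(z_β) = Φ(0.980) ≈ 0.837

Effect size d = 0.62 is medium by Cohen's convention (0.2/0.5/0.8).

Threshold: power ≥ 0.80 is conventionally adequate.
Power ≈ 0.84 → the study is adequately powered (power ≥ 0.80).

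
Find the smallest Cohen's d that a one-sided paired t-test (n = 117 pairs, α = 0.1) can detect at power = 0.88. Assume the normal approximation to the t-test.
d ≈ 0.23

Minimum detectable effect (paired t-test, normal approximation):
d = (z_α + z_β) / √n
d = (1.282 + 1.175) / √117
d = 2.457 / 10.817
d ≈ 0.23

By Cohen's convention (0.2 small / 0.5 medium / 0.8 large): small effect.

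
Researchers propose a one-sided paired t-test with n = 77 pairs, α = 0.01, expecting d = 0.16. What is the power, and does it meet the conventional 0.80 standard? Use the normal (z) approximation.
Power ≈ 0.18; the study is underpowered (power < 0.80)

Power calculation (paired t-test, normal approximation):
z_β = d · √n - z_α
z_β = 0.16 · √77 - 2.326
z_β = 0.16 · 8.775 - 2.326
z_β = -0.922

Power = Φ(z_β) = Φ(-0.922) ≈ 0.178

Effect size d = 0.16 is very small by Cohen's convention (0.2/0.5/0.8).

Threshold: power ≥ 0.80 is conventionally adequate.
Power ≈ 0.18 → the study is underpowered (power < 0.80).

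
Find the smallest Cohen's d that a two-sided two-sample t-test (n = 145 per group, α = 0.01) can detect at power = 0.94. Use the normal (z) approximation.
d ≈ 0.49

Minimum detectable effect (two-sample t-test, normal approximation):
d = (z_{α/2} + z_β) / √(n/2)
d = (2.576 + 1.555) / √(145/2)
d = 4.131 / 8.515
d ≈ 0.49

By Cohen's convention (0.2 small / 0.5 medium / 0.8 large): small effect.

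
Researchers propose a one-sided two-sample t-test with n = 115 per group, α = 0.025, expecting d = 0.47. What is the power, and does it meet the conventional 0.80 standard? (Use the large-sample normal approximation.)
Power ≈ 0.95; the study is adequately powered (power ≥ 0.80)

Power calculation (two-sample t-test, normal approximation):
z_β = d · √(n/2) - z_α
z_β = 0.47 · √(115/2) - 1.960
z_β = 0.47 · 7.583 - 1.960
z_β = 1.604

Power = Φ(z_β) = Φ(1.604) ≈ 0.946

Effect size d = 0.47 is small by Cohen's convention (0.2/0.5/0.8).

Threshold: power ≥ 0.80 is conventionally adequate.
Power ≈ 0.95 → the study is adequately powered (power ≥ 0.80).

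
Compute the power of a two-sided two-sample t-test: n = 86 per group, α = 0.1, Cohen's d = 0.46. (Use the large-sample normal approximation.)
Power ≈ 0.91

Power calculation (two-sample t-test, normal approximation):
z_β = d · √(n/2) - z_{α/2}
z_β = 0.46 · √(86/2) - 1.645
z_β = 0.46 · 6.557 - 1.645
z_β = 1.372

Power = Φ(z_β) = Φ(1.372) ≈ 0.915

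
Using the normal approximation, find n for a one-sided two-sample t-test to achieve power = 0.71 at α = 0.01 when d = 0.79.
n = 27 per group

Sample size formula (two-sample t-test, normal approximation):
n = 2 · ((z_α + z_β) / d)²

z_α = 2.326 (for α = 0.01, one-sided)
z_β = 0.553 (for power = 0.71)
d = 0.79

n = 2 · ((2.326 + 0.553) / 0.79)²
n = 2 · (3.644)²
n ≈ 26.56
Round up to the next whole number: n = 27 per group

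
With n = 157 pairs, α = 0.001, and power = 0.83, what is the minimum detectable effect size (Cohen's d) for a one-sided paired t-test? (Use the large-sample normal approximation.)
d ≈ 0.32

Minimum detectable effect (paired t-test, normal approximation):
d = (z_α + z_β) / √n
d = (3.090 + 0.954) / √157
d = 4.044 / 12.530
d ≈ 0.32

By Cohen's convention (0.2 small / 0.5 medium / 0.8 large): small effect.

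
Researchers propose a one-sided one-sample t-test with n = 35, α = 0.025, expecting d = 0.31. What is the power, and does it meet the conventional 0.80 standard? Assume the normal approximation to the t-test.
Power ≈ 0.45; the study is underpowered (power < 0.80)

Power calculation (one-sample t-test, normal approximation):
z_β = d · √n - z_α
z_β = 0.31 · √35 - 1.960
z_β = 0.31 · 5.916 - 1.960
z_β = -0.126

Power = Φ(z_β) = Φ(-0.126) ≈ 0.450

Effect size d = 0.31 is small by Cohen's convention (0.2/0.5/0.8).

Threshold: power ≥ 0.80 is conventionally adequate.
Power ≈ 0.45 → the study is underpowered (power < 0.80).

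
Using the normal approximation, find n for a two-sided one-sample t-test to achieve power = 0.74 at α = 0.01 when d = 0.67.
n = 24

Sample size formula (one-sample t-test, normal approximation):
n = ((z_{α/2} + z_β) / d)²

z_{α/2} = 2.576 (for α = 0.01, two-sided)
z_β = 0.643 (for power = 0.74)
d = 0.67

n = ((2.576 + 0.643) / 0.67)²
n = (4.804)²
n ≈ 23.08
Round up to the next whole number: n = 24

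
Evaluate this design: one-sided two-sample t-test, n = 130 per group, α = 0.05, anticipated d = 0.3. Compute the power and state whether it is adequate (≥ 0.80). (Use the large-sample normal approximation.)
Power ≈ 0.78; the study is underpowered (power < 0.80)

Power calculation (two-sample t-test, normal approximation):
z_β = d · √(n/2) - z_α
z_β = 0.3 · √(130/2) - 1.645
z_β = 0.3 · 8.062 - 1.645
z_β = 0.774

Power = Φ(z_β) = Φ(0.774) ≈ 0.780

Effect size d = 0.3 is small by Cohen's convention (0.2/0.5/0.8).

Threshold: power ≥ 0.80 is conventionally adequate.
Power ≈ 0.78 → the study is underpowered (power < 0.80).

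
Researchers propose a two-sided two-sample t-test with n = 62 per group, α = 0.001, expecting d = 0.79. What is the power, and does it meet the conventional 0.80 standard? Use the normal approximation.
Power ≈ 0.87; the study is adequately powered (power ≥ 0.80)

Power calculation (two-sample t-test, normal approximation):
z_β = d · √(n/2) - z_{α/2}
z_β = 0.79 · √(62/2) - 3.291
z_β = 0.79 · 5.568 - 3.291
z_β = 1.108

Power = Φ(z_β) = Φ(1.108) ≈ 0.866

Effect size d = 0.79 is medium by Cohen's convention (0.2/0.5/0.8).

Threshold: power ≥ 0.80 is conventionally adequate.
Power ≈ 0.87 → the study is adequately powered (power ≥ 0.80).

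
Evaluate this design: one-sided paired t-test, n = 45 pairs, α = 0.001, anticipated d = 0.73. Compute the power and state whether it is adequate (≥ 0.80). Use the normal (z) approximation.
Power ≈ 0.96; the study is adequately powered (power ≥ 0.80)

Power calculation (paired t-test, normal approximation):
z_β = d · √n - z_α
z_β = 0.73 · √45 - 3.090
z_β = 0.73 · 6.708 - 3.090
z_β = 1.807

Power = Φ(z_β) = Φ(1.807) ≈ 0.965

Effect size d = 0.73 is medium by Cohen's convention (0.2/0.5/0.8).

Threshold: power ≥ 0.80 is conventionally adequate.
Power ≈ 0.96 → the study is adequately powered (power ≥ 0.80).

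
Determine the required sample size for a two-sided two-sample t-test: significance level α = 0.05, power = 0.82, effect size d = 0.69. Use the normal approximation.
n = 35 per group

Sample size formula (two-sample t-test, normal approximation):
n = 2 · ((z_{α/2} + z_β) / d)²

z_{α/2} = 1.960 (for α = 0.05, two-sided)
z_β = 0.915 (for power = 0.82)
d = 0.69

n = 2 · ((1.960 + 0.915) / 0.69)²
n = 2 · (4.167)²
n ≈ 34.73
Round up to the next whole number: n = 35 per group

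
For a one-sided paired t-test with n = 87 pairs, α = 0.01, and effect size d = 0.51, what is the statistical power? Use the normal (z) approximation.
Power ≈ 0.99

Power calculation (paired t-test, normal approximation):
z_β = d · √n - z_α
z_β = 0.51 · √87 - 2.326
z_β = 0.51 · 9.327 - 2.326
z_β = 2.431

Power = Φ(z_β) = Φ(2.431) ≈ 0.992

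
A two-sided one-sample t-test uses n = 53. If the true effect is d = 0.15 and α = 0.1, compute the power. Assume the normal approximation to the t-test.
Power ≈ 0.29

Power calculation (one-sample t-test, normal approximation):
z_β = d · √n - z_{α/2}
z_β = 0.15 · √53 - 1.645
z_β = 0.15 · 7.280 - 1.645
z_β = -0.553

Power = Φ(z_β) = Φ(-0.553) ≈ 0.290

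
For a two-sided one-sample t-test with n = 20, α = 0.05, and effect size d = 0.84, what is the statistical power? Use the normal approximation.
Power ≈ 0.96

Power calculation (one-sample t-test, normal approximation):
z_β = d · √n - z_{α/2}
z_β = 0.84 · √20 - 1.960
z_β = 0.84 · 4.472 - 1.960
z_β = 1.797

Power = Φ(z_β) = Φ(1.797) ≈ 0.964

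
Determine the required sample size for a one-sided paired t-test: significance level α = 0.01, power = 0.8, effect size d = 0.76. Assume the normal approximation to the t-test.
n = 18 pairs

Sample size formula (paired t-test, normal approximation):
n = ((z_α + z_β) / d)²

z_α = 2.326 (for α = 0.01, one-sided)
z_β = 0.842 (for power = 0.8)
d = 0.76

n = ((2.326 + 0.842) / 0.76)²
n = (4.168)²
n ≈ 17.37
Round up to the next whole number: n = 18 pairs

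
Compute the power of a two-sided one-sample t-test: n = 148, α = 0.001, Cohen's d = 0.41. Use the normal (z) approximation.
Power ≈ 0.96

Power calculation (one-sample t-test, normal approximation):
z_β = d · √n - z_{α/2}
z_β = 0.41 · √148 - 3.291
z_β = 0.41 · 12.166 - 3.291
z_β = 1.697

Power = Φ(z_β) = Φ(1.697) ≈ 0.955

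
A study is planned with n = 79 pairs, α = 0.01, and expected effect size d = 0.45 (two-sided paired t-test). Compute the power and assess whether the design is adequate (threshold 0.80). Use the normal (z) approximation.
Power ≈ 0.92; the study is adequately powered (power ≥ 0.80)

Power calculation (paired t-test, normal approximation):
z_β = d · √n - z_{α/2}
z_β = 0.45 · √79 - 2.576
z_β = 0.45 · 8.888 - 2.576
z_β = 1.424

Power = Φ(z_β) = Φ(1.424) ≈ 0.923

Effect size d = 0.45 is small by Cohen's convention (0.2/0.5/0.8).

Threshold: power ≥ 0.80 is conventionally adequate.
Power ≈ 0.92 → the study is adequately powered (power ≥ 0.80).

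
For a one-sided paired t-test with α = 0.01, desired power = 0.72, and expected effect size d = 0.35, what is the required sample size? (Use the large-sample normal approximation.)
n = 70 pairs

Sample size formula (paired t-test, normal approximation):
n = ((z_α + z_β) / d)²

z_α = 2.326 (for α = 0.01, one-sided)
z_β = 0.583 (for power = 0.72)
d = 0.35

n = ((2.326 + 0.583) / 0.35)²
n = (8.311)²
n ≈ 69.07
Round up to the next whole number: n = 70 pairs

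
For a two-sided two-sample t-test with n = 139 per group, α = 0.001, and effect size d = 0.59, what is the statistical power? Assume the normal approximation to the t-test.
Power ≈ 0.95

Power calculation (two-sample t-test, normal approximation):
z_β = d · √(n/2) - z_{α/2}
z_β = 0.59 · √(139/2) - 3.291
z_β = 0.59 · 8.337 - 3.291
z_β = 1.628

Power = Φ(z_β) = Φ(1.628) ≈ 0.948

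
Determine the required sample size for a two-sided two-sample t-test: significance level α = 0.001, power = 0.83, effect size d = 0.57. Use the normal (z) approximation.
n = 111 per group

Sample size formula (two-sample t-test, normal approximation):
n = 2 · ((z_{α/2} + z_β) / d)²

z_{α/2} = 3.291 (for α = 0.001, two-sided)
z_β = 0.954 (for power = 0.83)
d = 0.57

n = 2 · ((3.291 + 0.954) / 0.57)²
n = 2 · (7.447)²
n ≈ 110.92
Round up to the next whole number: n = 111 per group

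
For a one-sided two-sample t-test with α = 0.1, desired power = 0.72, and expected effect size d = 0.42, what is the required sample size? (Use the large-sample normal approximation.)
n = 40 per group

Sample size formula (two-sample t-test, normal approximation):
n = 2 · ((z_α + z_β) / d)²

z_α = 1.282 (for α = 0.1, one-sided)
z_β = 0.583 (for power = 0.72)
d = 0.42

n = 2 · ((1.282 + 0.583) / 0.42)²
n = 2 · (4.440)²
n ≈ 39.43
Round up to the next whole number: n = 40 per group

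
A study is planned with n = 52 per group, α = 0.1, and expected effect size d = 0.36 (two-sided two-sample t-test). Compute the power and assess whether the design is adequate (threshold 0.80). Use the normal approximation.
Power ≈ 0.58; the study is underpowered (power < 0.80)

Power calculation (two-sample t-test, normal approximation):
z_β = d · √(n/2) - z_{α/2}
z_β = 0.36 · √(52/2) - 1.645
z_β = 0.36 · 5.099 - 1.645
z_β = 0.191

Power = Φ(z_β) = Φ(0.191) ≈ 0.576

Effect size d = 0.36 is small by Cohen's convention (0.2/0.5/0.8).

Threshold: power ≥ 0.80 is conventionally adequate.
Power ≈ 0.58 → the study is underpowered (power < 0.80).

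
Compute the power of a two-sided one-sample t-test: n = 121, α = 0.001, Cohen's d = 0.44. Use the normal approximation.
Power ≈ 0.94

Power calculation (one-sample t-test, normal approximation):
z_β = d · √n - z_{α/2}
z_β = 0.44 · √121 - 3.291
z_β = 0.44 · 11.000 - 3.291
z_β = 1.549

Power = Φ(z_β) = Φ(1.549) ≈ 0.939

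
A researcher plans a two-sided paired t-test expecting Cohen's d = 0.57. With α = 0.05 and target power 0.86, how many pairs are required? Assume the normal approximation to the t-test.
n = 29 pairs

Sample size formula (paired t-test, normal approximation):
n = ((z_{α/2} + z_β) / d)²

z_{α/2} = 1.960 (for α = 0.05, two-sided)
z_β = 1.080 (for power = 0.86)
d = 0.57

n = ((1.960 + 1.080) / 0.57)²
n = (5.333)²
n ≈ 28.44
Round up to the next whole number: n = 29 pairs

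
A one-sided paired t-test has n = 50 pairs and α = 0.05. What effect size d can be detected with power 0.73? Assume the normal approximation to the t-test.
d ≈ 0.32

Minimum detectable effect (paired t-test, normal approximation):
d = (z_α + z_β) / √n
d = (1.645 + 0.613) / √50
d = 2.258 / 7.071
d ≈ 0.32

By Cohen's convention (0.2 small / 0.5 medium / 0.8 large): small effect.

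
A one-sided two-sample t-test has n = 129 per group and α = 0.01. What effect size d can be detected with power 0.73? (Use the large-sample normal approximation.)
d ≈ 0.37

Minimum detectable effect (two-sample t-test, normal approximation):
d = (z_α + z_β) / √(n/2)
d = (2.326 + 0.613) / √(129/2)
d = 2.939 / 8.031
d ≈ 0.37

By Cohen's convention (0.2 small / 0.5 medium / 0.8 large): small effect.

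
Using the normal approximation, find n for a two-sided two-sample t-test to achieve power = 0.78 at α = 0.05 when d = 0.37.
n = 110 per group

Sample size formula (two-sample t-test, normal approximation):
n = 2 · ((z_{α/2} + z_β) / d)²

z_{α/2} = 1.960 (for α = 0.05, two-sided)
z_β = 0.772 (for power = 0.78)
d = 0.37

n = 2 · ((1.960 + 0.772) / 0.37)²
n = 2 · (7.384)²
n ≈ 109.05
Round up to the next whole number: n = 110 per group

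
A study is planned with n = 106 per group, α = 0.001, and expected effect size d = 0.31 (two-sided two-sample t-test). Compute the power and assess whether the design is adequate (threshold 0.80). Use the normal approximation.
Power ≈ 0.15; the study is underpowered (power < 0.80)

Power calculation (two-sample t-test, normal approximation):
z_β = d · √(n/2) - z_{α/2}
z_β = 0.31 · √(106/2) - 3.291
z_β = 0.31 · 7.280 - 3.291
z_β = -1.034

Power = Φ(z_β) = Φ(-1.034) ≈ 0.151

Effect size d = 0.31 is small by Cohen's convention (0.2/0.5/0.8).

Threshold: power ≥ 0.80 is conventionally adequate.
Power ≈ 0.15 → the study is underpowered (power < 0.80).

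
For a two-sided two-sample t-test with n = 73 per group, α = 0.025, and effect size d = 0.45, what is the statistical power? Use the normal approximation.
Power ≈ 0.68

Power calculation (two-sample t-test, normal approximation):
z_β = d · √(n/2) - z_{α/2}
z_β = 0.45 · √(73/2) - 2.241
z_β = 0.45 · 6.042 - 2.241
z_β = 0.477

Power = Φ(z_β) = Φ(0.477) ≈ 0.683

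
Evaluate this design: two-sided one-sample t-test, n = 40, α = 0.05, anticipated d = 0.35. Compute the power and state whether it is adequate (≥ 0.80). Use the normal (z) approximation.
Power ≈ 0.60; the study is underpowered (power < 0.80)

Power calculation (one-sample t-test, normal approximation):
z_β = d · √n - z_{α/2}
z_β = 0.35 · √40 - 1.960
z_β = 0.35 · 6.325 - 1.960
z_β = 0.254

Power = Φ(z_β) = Φ(0.254) ≈ 0.600

Effect size d = 0.35 is small by Cohen's convention (0.2/0.5/0.8).

Threshold: power ≥ 0.80 is conventionally adequate.
Power ≈ 0.60 → the study is underpowered (power < 0.80).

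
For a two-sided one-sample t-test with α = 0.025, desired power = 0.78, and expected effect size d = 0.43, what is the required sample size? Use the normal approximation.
n = 50

Sample size formula (one-sample t-test, normal approximation):
n = ((z_{α/2} + z_β) / d)²

z_{α/2} = 2.241 (for α = 0.025, two-sided)
z_β = 0.772 (for power = 0.78)
d = 0.43

n = ((2.241 + 0.772) / 0.43)²
n = (7.007)²
n ≈ 49.10
Round up to the next whole number: n = 50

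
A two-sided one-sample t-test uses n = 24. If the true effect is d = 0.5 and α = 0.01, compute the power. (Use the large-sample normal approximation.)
Power ≈ 0.45

Power calculation (one-sample t-test, normal approximation):
z_β = d · √n - z_{α/2}
z_β = 0.5 · √24 - 2.576
z_β = 0.5 · 4.899 - 2.576
z_β = -0.126

Power = Φ(z_β) = Φ(-0.126) ≈ 0.450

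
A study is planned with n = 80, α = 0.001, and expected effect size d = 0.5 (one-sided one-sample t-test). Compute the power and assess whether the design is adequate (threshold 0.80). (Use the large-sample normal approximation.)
Power ≈ 0.92; the study is adequately powered (power ≥ 0.80)

Power calculation (one-sample t-test, normal approximation):
z_β = d · √n - z_α
z_β = 0.5 · √80 - 3.090
z_β = 0.5 · 8.944 - 3.090
z_β = 1.382

Power = Φ(z_β) = Φ(1.382) ≈ 0.916

Effect size d = 0.5 is medium by Cohen's convention (0.2/0.5/0.8).

Threshold: power ≥ 0.80 is conventionally adequate.
Power ≈ 0.92 → the study is adequately powered (power ≥ 0.80).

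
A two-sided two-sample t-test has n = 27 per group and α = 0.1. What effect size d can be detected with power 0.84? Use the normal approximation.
d ≈ 0.72

Minimum detectable effect (two-sample t-test, normal approximation):
d = (z_{α/2} + z_β) / √(n/2)
d = (1.645 + 0.994) / √(27/2)
d = 2.639 / 3.674
d ≈ 0.72

By Cohen's convention (0.2 small / 0.5 medium / 0.8 large): medium effect.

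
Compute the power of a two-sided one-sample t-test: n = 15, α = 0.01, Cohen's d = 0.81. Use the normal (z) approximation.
Power ≈ 0.71

Power calculation (one-sample t-test, normal approximation):
z_β = d · √n - z_{α/2}
z_β = 0.81 · √15 - 2.576
z_β = 0.81 · 3.873 - 2.576
z_β = 0.561

Power = Φ(z_β) = Φ(0.561) ≈ 0.713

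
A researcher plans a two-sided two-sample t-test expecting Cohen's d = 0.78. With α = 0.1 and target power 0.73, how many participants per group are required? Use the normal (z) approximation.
n = 17 per group

Sample size formula (two-sample t-test, normal approximation):
n = 2 · ((z_{α/2} + z_β) / d)²

z_{α/2} = 1.645 (for α = 0.1, two-sided)
z_β = 0.613 (for power = 0.73)
d = 0.78

n = 2 · ((1.645 + 0.613) / 0.78)²
n = 2 · (2.895)²
n ≈ 16.76
Round up to the next whole number: n = 17 per group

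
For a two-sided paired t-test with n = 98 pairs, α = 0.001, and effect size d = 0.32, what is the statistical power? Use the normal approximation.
Power ≈ 0.45

Power calculation (paired t-test, normal approximation):
z_β = d · √n - z_{α/2}
z_β = 0.32 · √98 - 3.291
z_β = 0.32 · 9.899 - 3.291
z_β = -0.123

Power = Φ(z_β) = Φ(-0.123) ≈ 0.451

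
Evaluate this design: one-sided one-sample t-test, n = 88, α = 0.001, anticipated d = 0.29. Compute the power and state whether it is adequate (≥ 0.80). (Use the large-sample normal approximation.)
Power ≈ 0.36; the study is underpowered (power < 0.80)

Power calculation (one-sample t-test, normal approximation):
z_β = d · √n - z_α
z_β = 0.29 · √88 - 3.090
z_β = 0.29 · 9.381 - 3.090
z_β = -0.370

Power = Φ(z_β) = Φ(-0.370) ≈ 0.356

Effect size d = 0.29 is small by Cohen's convention (0.2/0.5/0.8).

Threshold: power ≥ 0.80 is conventionally adequate.
Power ≈ 0.36 → the study is underpowered (power < 0.80).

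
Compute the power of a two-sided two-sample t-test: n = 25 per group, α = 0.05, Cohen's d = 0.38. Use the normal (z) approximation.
Power ≈ 0.27

Power calculation (two-sample t-test, normal approximation):
z_β = d · √(n/2) - z_{α/2}
z_β = 0.38 · √(25/2) - 1.960
z_β = 0.38 · 3.536 - 1.960
z_β = -0.616

Power = Φ(z_β) = Φ(-0.616) ≈ 0.269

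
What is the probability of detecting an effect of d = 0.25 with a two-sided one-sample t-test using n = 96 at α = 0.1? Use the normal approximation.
Power ≈ 0.79

Power calculation (one-sample t-test, normal approximation):
z_β = d · √n - z_{α/2}
z_β = 0.25 · √96 - 1.645
z_β = 0.25 · 9.798 - 1.645
z_β = 0.805

Power = Φ(z_β) = Φ(0.805) ≈ 0.789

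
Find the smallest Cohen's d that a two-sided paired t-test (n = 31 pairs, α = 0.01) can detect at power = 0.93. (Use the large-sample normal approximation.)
d ≈ 0.73

Minimum detectable effect (paired t-test, normal approximation):
d = (z_{α/2} + z_β) / √n
d = (2.576 + 1.476) / √31
d = 4.052 / 5.568
d ≈ 0.73

By Cohen's convention (0.2 small / 0.5 medium / 0.8 large): medium effect.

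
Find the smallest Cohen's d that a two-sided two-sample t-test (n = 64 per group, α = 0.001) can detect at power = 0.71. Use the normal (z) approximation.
d ≈ 0.68

Minimum detectable effect (two-sample t-test, normal approximation):
d = (z_{α/2} + z_β) / √(n/2)
d = (3.291 + 0.553) / √(64/2)
d = 3.844 / 5.657
d ≈ 0.68

By Cohen's convention (0.2 small / 0.5 medium / 0.8 large): medium effect.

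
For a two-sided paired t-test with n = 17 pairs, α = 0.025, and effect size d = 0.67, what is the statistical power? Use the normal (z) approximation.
Power ≈ 0.70

Power calculation (paired t-test, normal approximation):
z_β = d · √n - z_{α/2}
z_β = 0.67 · √17 - 2.241
z_β = 0.67 · 4.123 - 2.241
z_β = 0.521

Power = Φ(z_β) = Φ(0.521) ≈ 0.699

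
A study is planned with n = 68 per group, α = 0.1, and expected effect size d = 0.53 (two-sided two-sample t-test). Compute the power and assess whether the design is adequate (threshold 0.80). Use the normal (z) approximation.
Power ≈ 0.93; the study is adequately powered (power ≥ 0.80)

Power calculation (two-sample t-test, normal approximation):
z_β = d · √(n/2) - z_{α/2}
z_β = 0.53 · √(68/2) - 1.645
z_β = 0.53 · 5.831 - 1.645
z_β = 1.446

Power = Φ(z_β) = Φ(1.446) ≈ 0.926

Effect size d = 0.53 is medium by Cohen's convention (0.2/0.5/0.8).

Threshold: power ≥ 0.80 is conventionally adequate.
Power ≈ 0.93 → the study is adequately powered (power ≥ 0.80).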